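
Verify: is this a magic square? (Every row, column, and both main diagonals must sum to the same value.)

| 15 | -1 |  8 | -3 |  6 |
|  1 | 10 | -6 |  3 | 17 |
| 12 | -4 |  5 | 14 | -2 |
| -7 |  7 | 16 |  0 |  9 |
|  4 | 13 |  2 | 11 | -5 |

Row 1: 15 + (-1) + 8 + (-3) + 6 = 25.
Row 2: 1 + 10 + (-6) + 3 + 17 = 25.
Row 3: 12 + (-4) + 5 + 14 + (-2) = 25.
Row 4: -7 + 7 + 16 + 0 + 9 = 25.
Row 5: 4 + 13 + 2 + 11 + (-5) = 25.
Column 1: 15 + 1 + 12 + (-7) + 4 = 25.
Column 2: -1 + 10 + (-4) + 7 + 13 = 25.
Column 3: 8 + (-6) + 5 + 16 + 2 = 25.
Column 4: -3 + 3 + 14 + 0 + 11 = 25.
Column 5: 6 + 17 + (-2) + 9 + (-5) = 25.
Main diagonal: 15 + 10 + 5 + 0 + (-5) = 25.
Anti-diagonal: 6 + 3 + 5 + 7 + 4 = 25.
All lines sum to 25.

Yes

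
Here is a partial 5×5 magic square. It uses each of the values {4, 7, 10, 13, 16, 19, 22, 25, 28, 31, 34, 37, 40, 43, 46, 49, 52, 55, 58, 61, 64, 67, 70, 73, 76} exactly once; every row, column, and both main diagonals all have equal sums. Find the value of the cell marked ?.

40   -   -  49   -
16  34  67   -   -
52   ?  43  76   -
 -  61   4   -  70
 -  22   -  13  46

The 25 entries sum to 1000, so each line sums to 1000/5 = 200.
Main diagonal must total 200; the given cells sum to 163, so (4,4) = 37.
Row 4: 61 + 4 + 37 + 70 + ? = 200, so (4,1) = 28.
From column 1, 200 − (40 + 16 + 52 + 28) gives (5,1) = 64.
Column 4 must total 200; the given cells sum to 175, so (2,4) = 25.
Anti-diagonal: 25 + 43 + 61 + 64 + ? = 200, so (1,5) = 7.
Using row 2: 16 + 34 + 67 + 25 + ? → (2,5) = 200 − 142 = 58.
Using row 5: 64 + 22 + 13 + 46 + ? → (5,3) = 200 − 145 = 55.
From column 3, 200 − (67 + 43 + 4 + 55) gives (1,3) = 31.
From column 5, 200 − (7 + 58 + 70 + 46) gives (3,5) = 19.
The remaining cell in row 1 is (1,2) = 200 − 127 = 73.
Using row 3: 52 + 43 + 76 + 19 + ? → (3,2) = 200 − 190 = 10.

10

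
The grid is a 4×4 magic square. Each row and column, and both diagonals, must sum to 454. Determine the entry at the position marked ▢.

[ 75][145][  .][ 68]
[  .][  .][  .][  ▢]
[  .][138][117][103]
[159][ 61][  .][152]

131

Using row 1: 75 + 145 + 68 + ? → (1,3) = 454 − 288 = 166.
Row 3: 138 + 117 + 103 + ? = 454, so (3,1) = 96.
Row 4 needs 454; the known cells sum to 372, so (4,3) = 82.
Column 1 must total 454; the given cells sum to 330, so (2,1) = 124.
Column 2 needs 454; the known cells sum to 344, so (2,2) = 110.
Column 3 must total 454; the given cells sum to 365, so (2,3) = 89.
Using column 4: 68 + 103 + 152 + ? → (2,4) = 454 − 323 = 131.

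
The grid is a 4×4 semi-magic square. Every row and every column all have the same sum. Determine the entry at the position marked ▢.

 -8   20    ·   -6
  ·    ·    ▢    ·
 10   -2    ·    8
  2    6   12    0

Row 4 is complete and sums to 20; that is the magic constant.
Using row 1: -8 + 20 + (-6) + ? → (1,3) = 20 − 6 = 14.
From row 3, 20 − (10 + (-2) + 8) gives (3,3) = 4.
Column 1: -8 + 10 + 2 + ? = 20, so (2,1) = 16.
From column 2, 20 − (20 + (-2) + 6) gives (2,2) = -4.
Column 3 needs 20; the known cells sum to 30, so (2,3) = -10.

-10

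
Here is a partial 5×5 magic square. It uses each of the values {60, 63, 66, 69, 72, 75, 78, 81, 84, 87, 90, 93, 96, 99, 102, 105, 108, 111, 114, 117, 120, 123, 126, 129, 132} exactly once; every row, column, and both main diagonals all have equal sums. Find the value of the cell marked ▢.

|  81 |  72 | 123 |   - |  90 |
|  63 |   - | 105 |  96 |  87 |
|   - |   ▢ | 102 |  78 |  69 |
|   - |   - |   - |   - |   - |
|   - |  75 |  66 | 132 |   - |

The 25 entries sum to 2400, so each line sums to 2400/5 = 480.
Row 1 needs 480; the known cells sum to 366, so (1,4) = 114.
The remaining cell in row 2 is (2,2) = 480 − 351 = 129.
The remaining cell in column 3 is (4,3) = 480 − 396 = 84.
Column 4 needs 480; the known cells sum to 420, so (4,4) = 60.
The remaining cell in main diagonal is (5,5) = 480 − 372 = 108.
Row 5 must total 480; the given cells sum to 381, so (5,1) = 99.
The remaining cell in column 5 is (4,5) = 480 − 354 = 126.
Anti-diagonal must total 480; the given cells sum to 387, so (4,2) = 93.
Row 4: 93 + 84 + 60 + 126 + ? = 480, so (4,1) = 117.
Column 1: 81 + 63 + 117 + 99 + ? = 480, so (3,1) = 120.
Column 2 needs 480; the known cells sum to 369, so (3,2) = 111.

111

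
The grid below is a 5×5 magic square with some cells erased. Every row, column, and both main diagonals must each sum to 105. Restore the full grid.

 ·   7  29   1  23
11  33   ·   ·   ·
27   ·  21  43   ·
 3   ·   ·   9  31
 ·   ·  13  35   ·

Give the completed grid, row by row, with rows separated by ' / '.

From row 1, 105 − (7 + 29 + 1 + 23) gives (1,1) = 45.
Using column 1: 45 + 11 + 27 + 3 + ? → (5,1) = 105 − 86 = 19.
From column 4, 105 − (1 + 43 + 9 + 35) gives (2,4) = 17.
The remaining cell in main diagonal is (5,5) = 105 − 108 = -3.
Anti-diagonal needs 105; the known cells sum to 80, so (4,2) = 25.
Using row 4: 3 + 25 + 9 + 31 + ? → (4,3) = 105 − 68 = 37.
From row 5, 105 − (19 + 13 + 35 + (-3)) gives (5,2) = 41.
The remaining cell in column 2 is (3,2) = 105 − 106 = -1.
Using column 3: 29 + 21 + 37 + 13 + ? → (2,3) = 105 − 100 = 5.
Row 2: 11 + 33 + 5 + 17 + ? = 105, so (2,5) = 39.
Row 3 must total 105; the given cells sum to 90, so (3,5) = 15.

45 7 29 1 23 / 11 33 5 17 39 / 27 -1 21 43 15 / 3 25 37 9 31 / 19 41 13 35 -3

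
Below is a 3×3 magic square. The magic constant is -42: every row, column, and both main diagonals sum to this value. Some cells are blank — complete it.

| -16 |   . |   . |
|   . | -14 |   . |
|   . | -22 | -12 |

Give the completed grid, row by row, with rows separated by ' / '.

-16 -6 -20 / -18 -14 -10 / -8 -22 -12

Row 3 needs -42; the known cells sum to -34, so (3,1) = -8.
Using column 1: -16 + (-8) + ? → (2,1) = -42 − (-24) = -18.
The remaining cell in column 2 is (1,2) = -42 − (-36) = -6.
Anti-diagonal needs -42; the known cells sum to -22, so (1,3) = -20.
Row 2 needs -42; the known cells sum to -32, so (2,3) = -10.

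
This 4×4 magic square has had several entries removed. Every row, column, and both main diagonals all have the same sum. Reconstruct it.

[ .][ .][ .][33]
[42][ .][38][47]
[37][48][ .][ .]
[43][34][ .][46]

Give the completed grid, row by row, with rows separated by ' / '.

Anti-diagonal is already complete: 33 + 38 + 48 + 43 = 162, so that is the magic constant.
Row 2 must total 162; the given cells sum to 127, so (2,2) = 35.
Row 4 must total 162; the given cells sum to 123, so (4,3) = 39.
From column 1, 162 − (42 + 37 + 43) gives (1,1) = 40.
Column 2: 35 + 48 + 34 + ? = 162, so (1,2) = 45.
Column 4 needs 162; the known cells sum to 126, so (3,4) = 36.
Using main diagonal: 40 + 35 + 46 + ? → (3,3) = 162 − 121 = 41.
From row 1, 162 − (40 + 45 + 33) gives (1,3) = 44.

40 45 44 33 / 42 35 38 47 / 37 48 41 36 / 43 34 39 46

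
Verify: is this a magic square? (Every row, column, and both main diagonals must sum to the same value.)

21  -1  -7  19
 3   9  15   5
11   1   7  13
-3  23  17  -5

Row 1: 21 + (-1) + (-7) + 19 = 32.
Row 2: 3 + 9 + 15 + 5 = 32.
Row 3: 11 + 1 + 7 + 13 = 32.
Row 4: -3 + 23 + 17 + (-5) = 32.
Column 1: 21 + 3 + 11 + (-3) = 32.
Column 2: -1 + 9 + 1 + 23 = 32.
Column 3: -7 + 15 + 7 + 17 = 32.
Column 4: 19 + 5 + 13 + (-5) = 32.
Main diagonal: 21 + 9 + 7 + (-5) = 32.
Anti-diagonal: 19 + 15 + 1 + (-3) = 32.
All lines sum to 32.

Yes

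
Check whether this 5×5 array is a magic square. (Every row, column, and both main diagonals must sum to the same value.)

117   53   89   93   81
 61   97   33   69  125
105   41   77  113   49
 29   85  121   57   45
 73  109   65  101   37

Row 1: 117 + 53 + 89 + 93 + 81 = 433.
Row 2: 61 + 97 + 33 + 69 + 125 = 385.
Row 3: 105 + 41 + 77 + 113 + 49 = 385.
Row 4: 29 + 85 + 121 + 57 + 45 = 337.
Row 5: 73 + 109 + 65 + 101 + 37 = 385.
Column 1: 117 + 61 + 105 + 29 + 73 = 385.
Column 2: 53 + 97 + 41 + 85 + 109 = 385.
Column 3: 89 + 33 + 77 + 121 + 65 = 385.
Column 4: 93 + 69 + 113 + 57 + 101 = 433.
Column 5: 81 + 125 + 49 + 45 + 37 = 337.
Main diagonal: 117 + 97 + 77 + 57 + 37 = 385.
Anti-diagonal: 81 + 69 + 77 + 85 + 73 = 385.

No — row 1 sums to 433 but column 5 sums to 337.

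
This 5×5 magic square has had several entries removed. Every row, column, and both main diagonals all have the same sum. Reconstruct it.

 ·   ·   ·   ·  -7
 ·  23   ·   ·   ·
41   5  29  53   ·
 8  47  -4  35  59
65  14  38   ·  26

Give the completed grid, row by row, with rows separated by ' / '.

Row 4 is already complete: 8 + 47 + -4 + 35 + 59 = 145, so that is the magic constant.
Row 3: 41 + 5 + 29 + 53 + ? = 145, so (3,5) = 17.
Row 5: 65 + 14 + 38 + 26 + ? = 145, so (5,4) = 2.
Column 2 needs 145; the known cells sum to 89, so (1,2) = 56.
The remaining cell in column 5 is (2,5) = 145 − 95 = 50.
Main diagonal needs 145; the known cells sum to 113, so (1,1) = 32.
Anti-diagonal: -7 + 29 + 47 + 65 + ? = 145, so (2,4) = 11.
The remaining cell in column 1 is (2,1) = 145 − 146 = -1.
Using column 4: 11 + 53 + 35 + 2 + ? → (1,4) = 145 − 101 = 44.
From row 1, 145 − (32 + 56 + 44 + (-7)) gives (1,3) = 20.
Row 2 must total 145; the given cells sum to 83, so (2,3) = 62.

32 56 20 44 -7 / -1 23 62 11 50 / 41 5 29 53 17 / 8 47 -4 35 59 / 65 14 38 2 26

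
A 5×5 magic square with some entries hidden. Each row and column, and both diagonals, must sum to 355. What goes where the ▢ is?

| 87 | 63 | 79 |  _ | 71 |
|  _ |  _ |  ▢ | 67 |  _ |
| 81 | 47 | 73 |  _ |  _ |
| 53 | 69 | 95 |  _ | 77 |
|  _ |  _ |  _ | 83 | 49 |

Row 1 must total 355; the given cells sum to 300, so (1,4) = 55.
The remaining cell in row 4 is (4,4) = 355 − 294 = 61.
Using column 4: 55 + 67 + 61 + 83 + ? → (3,4) = 355 − 266 = 89.
Main diagonal must total 355; the given cells sum to 270, so (2,2) = 85.
Using anti-diagonal: 71 + 67 + 73 + 69 + ? → (5,1) = 355 − 280 = 75.
Row 3 needs 355; the known cells sum to 290, so (3,5) = 65.
Column 1: 87 + 81 + 53 + 75 + ? = 355, so (2,1) = 59.
Column 2 needs 355; the known cells sum to 264, so (5,2) = 91.
The remaining cell in column 5 is (2,5) = 355 − 262 = 93.
Using row 2: 59 + 85 + 67 + 93 + ? → (2,3) = 355 − 304 = 51.

51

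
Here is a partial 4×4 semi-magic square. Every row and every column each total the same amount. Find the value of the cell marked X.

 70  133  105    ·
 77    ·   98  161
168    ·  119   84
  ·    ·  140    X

63

Column 3 is complete and sums to 462; that is the magic constant.
The remaining cell in row 1 is (1,4) = 462 − 308 = 154.
Using row 2: 77 + 98 + 161 + ? → (2,2) = 462 − 336 = 126.
The remaining cell in row 3 is (3,2) = 462 − 371 = 91.
Column 1: 70 + 77 + 168 + ? = 462, so (4,1) = 147.
Column 2: 133 + 126 + 91 + ? = 462, so (4,2) = 112.
Column 4: 154 + 161 + 84 + ? = 462, so (4,4) = 63.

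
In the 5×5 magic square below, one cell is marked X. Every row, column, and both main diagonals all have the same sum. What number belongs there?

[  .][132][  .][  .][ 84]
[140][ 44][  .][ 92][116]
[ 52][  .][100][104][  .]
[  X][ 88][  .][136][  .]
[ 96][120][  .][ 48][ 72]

Anti-diagonal is complete and sums to 460; that is the magic constant.
From row 2, 460 − (140 + 44 + 92 + 116) gives (2,3) = 68.
The remaining cell in row 5 is (5,3) = 460 − 336 = 124.
Column 2 needs 460; the known cells sum to 384, so (3,2) = 76.
Using column 4: 92 + 104 + 136 + 48 + ? → (1,4) = 460 − 380 = 80.
Using main diagonal: 44 + 100 + 136 + 72 + ? → (1,1) = 460 − 352 = 108.
From row 1, 460 − (108 + 132 + 80 + 84) gives (1,3) = 56.
Row 3: 52 + 76 + 100 + 104 + ? = 460, so (3,5) = 128.
From column 1, 460 − (108 + 140 + 52 + 96) gives (4,1) = 64.

64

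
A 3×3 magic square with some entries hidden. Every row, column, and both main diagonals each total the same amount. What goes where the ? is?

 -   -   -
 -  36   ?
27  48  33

30

Row 3 is complete and sums to 108; that is the magic constant.
Column 2 must total 108; the given cells sum to 84, so (1,2) = 24.
Main diagonal: 36 + 33 + ? = 108, so (1,1) = 39.
Anti-diagonal: 36 + 27 + ? = 108, so (1,3) = 45.
From column 1, 108 − (39 + 27) gives (2,1) = 42.
Column 3: 45 + 33 + ? = 108, so (2,3) = 30.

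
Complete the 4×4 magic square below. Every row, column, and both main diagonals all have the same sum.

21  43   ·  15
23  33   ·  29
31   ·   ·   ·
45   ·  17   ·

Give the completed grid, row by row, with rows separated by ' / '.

Column 1 is already complete: 21 + 23 + 31 + 45 = 120, so that is the magic constant.
Using row 1: 21 + 43 + 15 + ? → (1,3) = 120 − 79 = 41.
The remaining cell in row 2 is (2,3) = 120 − 85 = 35.
Column 3: 41 + 35 + 17 + ? = 120, so (3,3) = 27.
From main diagonal, 120 − (21 + 33 + 27) gives (4,4) = 39.
The remaining cell in anti-diagonal is (3,2) = 120 − 95 = 25.
Row 3 needs 120; the known cells sum to 83, so (3,4) = 37.
Row 4 needs 120; the known cells sum to 101, so (4,2) = 19.

21 43 41 15 / 23 33 35 29 / 31 25 27 37 / 45 19 17 39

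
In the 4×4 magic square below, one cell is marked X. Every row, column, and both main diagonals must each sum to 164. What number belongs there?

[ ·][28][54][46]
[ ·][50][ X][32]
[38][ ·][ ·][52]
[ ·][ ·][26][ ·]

From row 1, 164 − (28 + 54 + 46) gives (1,1) = 36.
Column 4 needs 164; the known cells sum to 130, so (4,4) = 34.
Using main diagonal: 36 + 50 + 34 + ? → (3,3) = 164 − 120 = 44.
From row 3, 164 − (38 + 44 + 52) gives (3,2) = 30.
The remaining cell in column 2 is (4,2) = 164 − 108 = 56.
Column 3: 54 + 44 + 26 + ? = 164, so (2,3) = 40.

40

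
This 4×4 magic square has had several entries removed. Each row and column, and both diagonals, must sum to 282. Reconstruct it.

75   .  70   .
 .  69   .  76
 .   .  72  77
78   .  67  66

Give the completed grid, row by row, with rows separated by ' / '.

75 74 70 63 / 64 69 73 76 / 65 68 72 77 / 78 71 67 66

The remaining cell in row 4 is (4,2) = 282 − 211 = 71.
From column 3, 282 − (70 + 72 + 67) gives (2,3) = 73.
Using column 4: 76 + 77 + 66 + ? → (1,4) = 282 − 219 = 63.
Anti-diagonal needs 282; the known cells sum to 214, so (3,2) = 68.
The remaining cell in row 1 is (1,2) = 282 − 208 = 74.
Row 2 needs 282; the known cells sum to 218, so (2,1) = 64.
Row 3 must total 282; the given cells sum to 217, so (3,1) = 65.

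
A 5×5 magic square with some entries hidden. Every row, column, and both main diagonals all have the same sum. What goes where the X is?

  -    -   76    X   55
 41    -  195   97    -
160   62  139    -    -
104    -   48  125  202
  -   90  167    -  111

153

Column 3 is complete and sums to 625; that is the magic constant.
From row 4, 625 − (104 + 48 + 125 + 202) gives (4,2) = 146.
Anti-diagonal must total 625; the given cells sum to 437, so (5,1) = 188.
Row 5: 188 + 90 + 167 + 111 + ? = 625, so (5,4) = 69.
Column 1 must total 625; the given cells sum to 493, so (1,1) = 132.
Main diagonal needs 625; the known cells sum to 507, so (2,2) = 118.
Row 2 needs 625; the known cells sum to 451, so (2,5) = 174.
Using column 2: 118 + 62 + 146 + 90 + ? → (1,2) = 625 − 416 = 209.
The remaining cell in column 5 is (3,5) = 625 − 542 = 83.
Row 1 must total 625; the given cells sum to 472, so (1,4) = 153.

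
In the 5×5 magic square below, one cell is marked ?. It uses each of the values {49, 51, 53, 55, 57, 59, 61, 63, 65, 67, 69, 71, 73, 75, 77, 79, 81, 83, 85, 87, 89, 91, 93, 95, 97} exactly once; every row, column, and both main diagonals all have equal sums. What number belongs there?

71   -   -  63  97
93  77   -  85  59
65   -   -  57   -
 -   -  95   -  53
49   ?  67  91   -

83

The 25 entries sum to 1825, so each line sums to 1825/5 = 365.
Row 2 needs 365; the known cells sum to 314, so (2,3) = 51.
Column 1: 71 + 93 + 65 + 49 + ? = 365, so (4,1) = 87.
Column 4: 63 + 85 + 57 + 91 + ? = 365, so (4,4) = 69.
Row 4 needs 365; the known cells sum to 304, so (4,2) = 61.
Anti-diagonal must total 365; the given cells sum to 292, so (3,3) = 73.
The remaining cell in column 3 is (1,3) = 365 − 286 = 79.
Main diagonal needs 365; the known cells sum to 290, so (5,5) = 75.
Using row 1: 71 + 79 + 63 + 97 + ? → (1,2) = 365 − 310 = 55.
Row 5: 49 + 67 + 91 + 75 + ? = 365, so (5,2) = 83.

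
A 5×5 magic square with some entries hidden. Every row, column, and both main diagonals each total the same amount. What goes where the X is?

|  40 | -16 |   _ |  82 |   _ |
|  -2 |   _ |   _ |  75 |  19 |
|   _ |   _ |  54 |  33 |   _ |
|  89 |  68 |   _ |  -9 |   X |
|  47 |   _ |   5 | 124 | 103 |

Column 4 is complete and sums to 305; that is the magic constant.
Row 5: 47 + 5 + 124 + 103 + ? = 305, so (5,2) = 26.
Column 1: 40 + (-2) + 89 + 47 + ? = 305, so (3,1) = 131.
The remaining cell in main diagonal is (2,2) = 305 − 188 = 117.
The remaining cell in anti-diagonal is (1,5) = 305 − 244 = 61.
Using row 1: 40 + (-16) + 82 + 61 + ? → (1,3) = 305 − 167 = 138.
The remaining cell in row 2 is (2,3) = 305 − 209 = 96.
Column 2: -16 + 117 + 68 + 26 + ? = 305, so (3,2) = 110.
Using column 3: 138 + 96 + 54 + 5 + ? → (4,3) = 305 − 293 = 12.
The remaining cell in row 3 is (3,5) = 305 − 328 = -23.
The remaining cell in row 4 is (4,5) = 305 − 160 = 145.

145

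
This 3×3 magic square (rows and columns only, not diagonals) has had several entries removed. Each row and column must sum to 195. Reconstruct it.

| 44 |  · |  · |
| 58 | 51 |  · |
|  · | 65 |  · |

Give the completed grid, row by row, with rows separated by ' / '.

44 79 72 / 58 51 86 / 93 65 37

The remaining cell in row 2 is (2,3) = 195 − 109 = 86.
Using column 1: 44 + 58 + ? → (3,1) = 195 − 102 = 93.
Using column 2: 51 + 65 + ? → (1,2) = 195 − 116 = 79.
Row 1 needs 195; the known cells sum to 123, so (1,3) = 72.
Row 3 needs 195; the known cells sum to 158, so (3,3) = 37.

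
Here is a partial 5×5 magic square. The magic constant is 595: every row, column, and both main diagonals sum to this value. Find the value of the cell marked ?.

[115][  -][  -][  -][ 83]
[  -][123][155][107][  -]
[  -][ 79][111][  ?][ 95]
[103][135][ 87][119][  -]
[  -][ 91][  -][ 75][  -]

163

Row 4: 103 + 135 + 87 + 119 + ? = 595, so (4,5) = 151.
Column 2: 123 + 79 + 135 + 91 + ? = 595, so (1,2) = 167.
Main diagonal needs 595; the known cells sum to 468, so (5,5) = 127.
Anti-diagonal: 83 + 107 + 111 + 135 + ? = 595, so (5,1) = 159.
Using row 5: 159 + 91 + 75 + 127 + ? → (5,3) = 595 − 452 = 143.
Column 3: 155 + 111 + 87 + 143 + ? = 595, so (1,3) = 99.
The remaining cell in column 5 is (2,5) = 595 − 456 = 139.
The remaining cell in row 1 is (1,4) = 595 − 464 = 131.
From row 2, 595 − (123 + 155 + 107 + 139) gives (2,1) = 71.
Column 1 must total 595; the given cells sum to 448, so (3,1) = 147.
From column 4, 595 − (131 + 107 + 119 + 75) gives (3,4) = 163.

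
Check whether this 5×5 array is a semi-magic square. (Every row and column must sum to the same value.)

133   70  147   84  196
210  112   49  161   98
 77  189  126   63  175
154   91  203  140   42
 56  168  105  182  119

Yes

Row 1: 133 + 70 + 147 + 84 + 196 = 630.
Row 2: 210 + 112 + 49 + 161 + 98 = 630.
Row 3: 77 + 189 + 126 + 63 + 175 = 630.
Row 4: 154 + 91 + 203 + 140 + 42 = 630.
Row 5: 56 + 168 + 105 + 182 + 119 = 630.
Column 1: 133 + 210 + 77 + 154 + 56 = 630.
Column 2: 70 + 112 + 189 + 91 + 168 = 630.
Column 3: 147 + 49 + 126 + 203 + 105 = 630.
Column 4: 84 + 161 + 63 + 140 + 182 = 630.
Column 5: 196 + 98 + 175 + 42 + 119 = 630.
All lines sum to 630.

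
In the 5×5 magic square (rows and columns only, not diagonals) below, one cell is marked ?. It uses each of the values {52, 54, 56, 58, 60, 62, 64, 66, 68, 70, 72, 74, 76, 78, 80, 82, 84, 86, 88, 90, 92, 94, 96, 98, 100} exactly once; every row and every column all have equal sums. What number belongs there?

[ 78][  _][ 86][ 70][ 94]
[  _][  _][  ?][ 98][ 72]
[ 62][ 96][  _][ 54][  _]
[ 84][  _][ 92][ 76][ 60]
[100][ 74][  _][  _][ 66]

The 25 entries sum to 1900, so each line sums to 1900/5 = 380.
From row 1, 380 − (78 + 86 + 70 + 94) gives (1,2) = 52.
Using row 4: 84 + 92 + 76 + 60 + ? → (4,2) = 380 − 312 = 68.
The remaining cell in column 1 is (2,1) = 380 − 324 = 56.
Column 2 must total 380; the given cells sum to 290, so (2,2) = 90.
Column 4: 70 + 98 + 54 + 76 + ? = 380, so (5,4) = 82.
The remaining cell in column 5 is (3,5) = 380 − 292 = 88.
The remaining cell in row 2 is (2,3) = 380 − 316 = 64.

64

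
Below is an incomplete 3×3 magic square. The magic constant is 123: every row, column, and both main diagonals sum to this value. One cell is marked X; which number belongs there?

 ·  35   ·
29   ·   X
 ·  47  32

53

From row 3, 123 − (47 + 32) gives (3,1) = 44.
The remaining cell in column 1 is (1,1) = 123 − 73 = 50.
Column 2: 35 + 47 + ? = 123, so (2,2) = 41.
Using anti-diagonal: 41 + 44 + ? → (1,3) = 123 − 85 = 38.
Row 2: 29 + 41 + ? = 123, so (2,3) = 53.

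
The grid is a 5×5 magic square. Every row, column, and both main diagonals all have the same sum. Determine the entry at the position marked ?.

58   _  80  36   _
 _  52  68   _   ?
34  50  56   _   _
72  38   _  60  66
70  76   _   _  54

Main diagonal is complete and sums to 280; that is the magic constant.
Row 4 needs 280; the known cells sum to 236, so (4,3) = 44.
Using column 1: 58 + 34 + 72 + 70 + ? → (2,1) = 280 − 234 = 46.
Column 2 needs 280; the known cells sum to 216, so (1,2) = 64.
Column 3 must total 280; the given cells sum to 248, so (5,3) = 32.
Row 1 must total 280; the given cells sum to 238, so (1,5) = 42.
Row 5 must total 280; the given cells sum to 232, so (5,4) = 48.
Anti-diagonal needs 280; the known cells sum to 206, so (2,4) = 74.
Row 2 must total 280; the given cells sum to 240, so (2,5) = 40.

40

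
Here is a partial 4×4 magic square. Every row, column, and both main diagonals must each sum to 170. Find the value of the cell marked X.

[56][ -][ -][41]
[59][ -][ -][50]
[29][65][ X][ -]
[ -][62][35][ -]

44

Column 1: 56 + 59 + 29 + ? = 170, so (4,1) = 26.
Anti-diagonal needs 170; the known cells sum to 132, so (2,3) = 38.
Using row 2: 59 + 38 + 50 + ? → (2,2) = 170 − 147 = 23.
Row 4 must total 170; the given cells sum to 123, so (4,4) = 47.
The remaining cell in column 2 is (1,2) = 170 − 150 = 20.
Column 4 needs 170; the known cells sum to 138, so (3,4) = 32.
Main diagonal needs 170; the known cells sum to 126, so (3,3) = 44.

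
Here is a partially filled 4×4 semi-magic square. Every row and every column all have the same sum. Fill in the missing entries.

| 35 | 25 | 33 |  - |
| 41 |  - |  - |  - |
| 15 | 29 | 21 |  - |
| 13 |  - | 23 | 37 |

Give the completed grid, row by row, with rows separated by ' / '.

35 25 33 11 / 41 19 27 17 / 15 29 21 39 / 13 31 23 37

Column 1 is already complete: 35 + 41 + 15 + 13 = 104, so that is the magic constant.
Row 1: 35 + 25 + 33 + ? = 104, so (1,4) = 11.
The remaining cell in row 3 is (3,4) = 104 − 65 = 39.
Using row 4: 13 + 23 + 37 + ? → (4,2) = 104 − 73 = 31.
Column 2 needs 104; the known cells sum to 85, so (2,2) = 19.
From column 3, 104 − (33 + 21 + 23) gives (2,3) = 27.
The remaining cell in column 4 is (2,4) = 104 − 87 = 17.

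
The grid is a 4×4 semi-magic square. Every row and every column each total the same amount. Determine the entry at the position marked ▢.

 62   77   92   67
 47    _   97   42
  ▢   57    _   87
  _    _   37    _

Row 1 is complete and sums to 298; that is the magic constant.
The remaining cell in row 2 is (2,2) = 298 − 186 = 112.
Using column 2: 77 + 112 + 57 + ? → (4,2) = 298 − 246 = 52.
From column 3, 298 − (92 + 97 + 37) gives (3,3) = 72.
Column 4 must total 298; the given cells sum to 196, so (4,4) = 102.
From row 3, 298 − (57 + 72 + 87) gives (3,1) = 82.

82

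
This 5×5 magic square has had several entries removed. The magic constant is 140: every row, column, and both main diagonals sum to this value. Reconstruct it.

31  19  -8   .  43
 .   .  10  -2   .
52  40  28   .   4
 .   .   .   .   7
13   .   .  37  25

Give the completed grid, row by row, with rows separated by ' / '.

Row 1 must total 140; the given cells sum to 85, so (1,4) = 55.
Row 3 needs 140; the known cells sum to 124, so (3,4) = 16.
The remaining cell in column 4 is (4,4) = 140 − 106 = 34.
The remaining cell in column 5 is (2,5) = 140 − 79 = 61.
Main diagonal: 31 + 28 + 34 + 25 + ? = 140, so (2,2) = 22.
Using anti-diagonal: 43 + (-2) + 28 + 13 + ? → (4,2) = 140 − 82 = 58.
Using row 2: 22 + 10 + (-2) + 61 + ? → (2,1) = 140 − 91 = 49.
Column 1: 31 + 49 + 52 + 13 + ? = 140, so (4,1) = -5.
Column 2 must total 140; the given cells sum to 139, so (5,2) = 1.
Row 4: -5 + 58 + 34 + 7 + ? = 140, so (4,3) = 46.
From row 5, 140 − (13 + 1 + 37 + 25) gives (5,3) = 64.

31 19 -8 55 43 / 49 22 10 -2 61 / 52 40 28 16 4 / -5 58 46 34 7 / 13 1 64 37 25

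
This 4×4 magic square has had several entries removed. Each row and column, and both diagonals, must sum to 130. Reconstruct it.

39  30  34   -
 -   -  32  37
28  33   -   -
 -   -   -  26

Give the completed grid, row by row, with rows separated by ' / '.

The remaining cell in row 1 is (1,4) = 130 − 103 = 27.
Using column 4: 27 + 37 + 26 + ? → (3,4) = 130 − 90 = 40.
Anti-diagonal needs 130; the known cells sum to 92, so (4,1) = 38.
Using row 3: 28 + 33 + 40 + ? → (3,3) = 130 − 101 = 29.
Column 1 must total 130; the given cells sum to 105, so (2,1) = 25.
Column 3 must total 130; the given cells sum to 95, so (4,3) = 35.
Main diagonal needs 130; the known cells sum to 94, so (2,2) = 36.
From row 4, 130 − (38 + 35 + 26) gives (4,2) = 31.

39 30 34 27 / 25 36 32 37 / 28 33 29 40 / 38 31 35 26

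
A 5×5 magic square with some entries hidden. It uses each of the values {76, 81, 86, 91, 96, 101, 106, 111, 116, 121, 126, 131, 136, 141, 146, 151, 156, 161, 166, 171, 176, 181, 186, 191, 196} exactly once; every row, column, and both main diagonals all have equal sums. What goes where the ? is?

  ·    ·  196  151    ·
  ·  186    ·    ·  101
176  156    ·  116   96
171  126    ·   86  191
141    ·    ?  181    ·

The 25 entries sum to 3400, so each line sums to 3400/5 = 680.
Row 3: 176 + 156 + 116 + 96 + ? = 680, so (3,3) = 136.
Row 4: 171 + 126 + 86 + 191 + ? = 680, so (4,3) = 106.
Column 4 must total 680; the given cells sum to 534, so (2,4) = 146.
Anti-diagonal: 146 + 136 + 126 + 141 + ? = 680, so (1,5) = 131.
Using column 5: 131 + 101 + 96 + 191 + ? → (5,5) = 680 − 519 = 161.
Main diagonal must total 680; the given cells sum to 569, so (1,1) = 111.
Row 1 needs 680; the known cells sum to 589, so (1,2) = 91.
Using column 1: 111 + 176 + 171 + 141 + ? → (2,1) = 680 − 599 = 81.
Column 2 needs 680; the known cells sum to 559, so (5,2) = 121.
From row 2, 680 − (81 + 186 + 146 + 101) gives (2,3) = 166.
Row 5 needs 680; the known cells sum to 604, so (5,3) = 76.

76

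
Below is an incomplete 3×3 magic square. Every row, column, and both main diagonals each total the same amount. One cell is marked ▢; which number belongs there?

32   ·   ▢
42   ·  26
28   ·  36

40

Column 1 is complete and sums to 102; that is the magic constant.
Row 2 must total 102; the given cells sum to 68, so (2,2) = 34.
Row 3: 28 + 36 + ? = 102, so (3,2) = 38.
Column 2: 34 + 38 + ? = 102, so (1,2) = 30.
From column 3, 102 − (26 + 36) gives (1,3) = 40.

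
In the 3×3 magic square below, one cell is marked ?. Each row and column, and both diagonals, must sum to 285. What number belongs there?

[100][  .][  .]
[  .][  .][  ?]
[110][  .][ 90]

115

Row 3 must total 285; the given cells sum to 200, so (3,2) = 85.
Column 1 must total 285; the given cells sum to 210, so (2,1) = 75.
Main diagonal: 100 + 90 + ? = 285, so (2,2) = 95.
The remaining cell in anti-diagonal is (1,3) = 285 − 205 = 80.
Using row 1: 100 + 80 + ? → (1,2) = 285 − 180 = 105.
Using row 2: 75 + 95 + ? → (2,3) = 285 − 170 = 115.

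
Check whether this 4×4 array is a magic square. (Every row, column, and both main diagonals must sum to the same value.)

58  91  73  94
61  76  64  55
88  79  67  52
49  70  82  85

Row 1: 58 + 91 + 73 + 94 = 316.
Row 2: 61 + 76 + 64 + 55 = 256.
Row 3: 88 + 79 + 67 + 52 = 286.
Row 4: 49 + 70 + 82 + 85 = 286.
Column 1: 58 + 61 + 88 + 49 = 256.
Column 2: 91 + 76 + 79 + 70 = 316.
Column 3: 73 + 64 + 67 + 82 = 286.
Column 4: 94 + 55 + 52 + 85 = 286.
Main diagonal: 58 + 76 + 67 + 85 = 286.
Anti-diagonal: 94 + 64 + 79 + 49 = 286.

No — row 1 sums to 316 but row 3 sums to 286.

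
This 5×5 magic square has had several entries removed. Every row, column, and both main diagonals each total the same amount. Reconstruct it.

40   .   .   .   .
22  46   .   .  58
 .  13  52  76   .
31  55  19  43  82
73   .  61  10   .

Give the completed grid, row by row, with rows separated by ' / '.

Row 4 is already complete: 31 + 55 + 19 + 43 + 82 = 230, so that is the magic constant.
The remaining cell in column 1 is (3,1) = 230 − 166 = 64.
Using main diagonal: 40 + 46 + 52 + 43 + ? → (5,5) = 230 − 181 = 49.
Row 3: 64 + 13 + 52 + 76 + ? = 230, so (3,5) = 25.
The remaining cell in row 5 is (5,2) = 230 − 193 = 37.
The remaining cell in column 2 is (1,2) = 230 − 151 = 79.
Column 5 needs 230; the known cells sum to 214, so (1,5) = 16.
Anti-diagonal: 16 + 52 + 55 + 73 + ? = 230, so (2,4) = 34.
Using row 2: 22 + 46 + 34 + 58 + ? → (2,3) = 230 − 160 = 70.
From column 3, 230 − (70 + 52 + 19 + 61) gives (1,3) = 28.
Column 4: 34 + 76 + 43 + 10 + ? = 230, so (1,4) = 67.

40 79 28 67 16 / 22 46 70 34 58 / 64 13 52 76 25 / 31 55 19 43 82 / 73 37 61 10 49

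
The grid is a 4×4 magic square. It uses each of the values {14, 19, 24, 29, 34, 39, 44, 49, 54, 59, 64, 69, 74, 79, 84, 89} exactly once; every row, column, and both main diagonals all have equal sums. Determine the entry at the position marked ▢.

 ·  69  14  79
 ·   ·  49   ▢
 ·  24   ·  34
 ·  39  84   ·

The 16 entries sum to 824, so each line sums to 824/4 = 206.
Row 1 must total 206; the given cells sum to 162, so (1,1) = 44.
Using column 2: 69 + 24 + 39 + ? → (2,2) = 206 − 132 = 74.
From column 3, 206 − (14 + 49 + 84) gives (3,3) = 59.
From main diagonal, 206 − (44 + 74 + 59) gives (4,4) = 29.
Anti-diagonal needs 206; the known cells sum to 152, so (4,1) = 54.
Using row 3: 24 + 59 + 34 + ? → (3,1) = 206 − 117 = 89.
From column 1, 206 − (44 + 89 + 54) gives (2,1) = 19.
The remaining cell in column 4 is (2,4) = 206 − 142 = 64.

64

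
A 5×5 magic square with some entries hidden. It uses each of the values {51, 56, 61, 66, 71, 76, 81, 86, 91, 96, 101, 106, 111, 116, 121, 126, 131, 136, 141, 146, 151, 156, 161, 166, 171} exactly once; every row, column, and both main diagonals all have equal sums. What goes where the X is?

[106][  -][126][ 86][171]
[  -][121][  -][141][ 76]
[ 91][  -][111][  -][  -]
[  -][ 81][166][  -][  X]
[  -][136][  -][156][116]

61

The 25 entries sum to 2775, so each line sums to 2775/5 = 555.
Row 1: 106 + 126 + 86 + 171 + ? = 555, so (1,2) = 66.
From column 2, 555 − (66 + 121 + 81 + 136) gives (3,2) = 151.
From main diagonal, 555 − (106 + 121 + 111 + 116) gives (4,4) = 101.
From anti-diagonal, 555 − (171 + 141 + 111 + 81) gives (5,1) = 51.
The remaining cell in row 5 is (5,3) = 555 − 459 = 96.
From column 3, 555 − (126 + 111 + 166 + 96) gives (2,3) = 56.
Column 4 must total 555; the given cells sum to 484, so (3,4) = 71.
Row 2: 121 + 56 + 141 + 76 + ? = 555, so (2,1) = 161.
The remaining cell in row 3 is (3,5) = 555 − 424 = 131.
The remaining cell in column 1 is (4,1) = 555 − 409 = 146.
Column 5 needs 555; the known cells sum to 494, so (4,5) = 61.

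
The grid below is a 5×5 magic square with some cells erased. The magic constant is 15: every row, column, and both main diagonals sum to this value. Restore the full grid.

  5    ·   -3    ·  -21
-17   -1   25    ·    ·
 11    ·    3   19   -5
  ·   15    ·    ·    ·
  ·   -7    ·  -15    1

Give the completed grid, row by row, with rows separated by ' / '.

5 21 -3 13 -21 / -17 -1 25 -9 17 / 11 -13 3 19 -5 / -11 15 -19 7 23 / 27 -7 9 -15 1

The remaining cell in row 3 is (3,2) = 15 − 28 = -13.
Column 2: -1 + (-13) + 15 + (-7) + ? = 15, so (1,2) = 21.
From main diagonal, 15 − (5 + (-1) + 3 + 1) gives (4,4) = 7.
Row 1: 5 + 21 + (-3) + (-21) + ? = 15, so (1,4) = 13.
Column 4: 13 + 19 + 7 + (-15) + ? = 15, so (2,4) = -9.
Using anti-diagonal: -21 + (-9) + 3 + 15 + ? → (5,1) = 15 − (-12) = 27.
Row 2 must total 15; the given cells sum to -2, so (2,5) = 17.
Using row 5: 27 + (-7) + (-15) + 1 + ? → (5,3) = 15 − 6 = 9.
Column 1 must total 15; the given cells sum to 26, so (4,1) = -11.
The remaining cell in column 3 is (4,3) = 15 − 34 = -19.
Column 5 must total 15; the given cells sum to -8, so (4,5) = 23.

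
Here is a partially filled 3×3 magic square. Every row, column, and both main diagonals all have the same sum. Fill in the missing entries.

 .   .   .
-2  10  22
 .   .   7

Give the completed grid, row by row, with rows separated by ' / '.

Row 2 is already complete: -2 + 10 + 22 = 30, so that is the magic constant.
The remaining cell in column 3 is (1,3) = 30 − 29 = 1.
Main diagonal must total 30; the given cells sum to 17, so (1,1) = 13.
Using anti-diagonal: 1 + 10 + ? → (3,1) = 30 − 11 = 19.
Row 1: 13 + 1 + ? = 30, so (1,2) = 16.
From row 3, 30 − (19 + 7) gives (3,2) = 4.

13 16 1 / -2 10 22 / 19 4 7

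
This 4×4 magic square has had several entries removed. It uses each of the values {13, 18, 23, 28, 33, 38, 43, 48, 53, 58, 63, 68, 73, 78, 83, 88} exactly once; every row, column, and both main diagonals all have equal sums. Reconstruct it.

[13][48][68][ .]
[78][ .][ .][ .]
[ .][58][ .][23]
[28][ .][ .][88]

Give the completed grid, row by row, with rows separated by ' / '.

The 16 entries sum to 808, so each line sums to 808/4 = 202.
Row 1: 13 + 48 + 68 + ? = 202, so (1,4) = 73.
Column 1 needs 202; the known cells sum to 119, so (3,1) = 83.
Column 4 must total 202; the given cells sum to 184, so (2,4) = 18.
Anti-diagonal: 73 + 58 + 28 + ? = 202, so (2,3) = 43.
The remaining cell in row 2 is (2,2) = 202 − 139 = 63.
Row 3: 83 + 58 + 23 + ? = 202, so (3,3) = 38.
The remaining cell in column 2 is (4,2) = 202 − 169 = 33.
The remaining cell in column 3 is (4,3) = 202 − 149 = 53.

13 48 68 73 / 78 63 43 18 / 83 58 38 23 / 28 33 53 88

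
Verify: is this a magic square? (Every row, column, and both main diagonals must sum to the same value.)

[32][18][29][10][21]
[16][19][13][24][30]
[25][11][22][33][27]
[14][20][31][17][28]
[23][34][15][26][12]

Row 1: 32 + 18 + 29 + 10 + 21 = 110.
Row 2: 16 + 19 + 13 + 24 + 30 = 102.
Row 3: 25 + 11 + 22 + 33 + 27 = 118.
Row 4: 14 + 20 + 31 + 17 + 28 = 110.
Row 5: 23 + 34 + 15 + 26 + 12 = 110.
Column 1: 32 + 16 + 25 + 14 + 23 = 110.
Column 2: 18 + 19 + 11 + 20 + 34 = 102.
Column 3: 29 + 13 + 22 + 31 + 15 = 110.
Column 4: 10 + 24 + 33 + 17 + 26 = 110.
Column 5: 21 + 30 + 27 + 28 + 12 = 118.
Main diagonal: 32 + 19 + 22 + 17 + 12 = 102.
Anti-diagonal: 21 + 24 + 22 + 20 + 23 = 110.

No — row 4 sums to 110 but row 2 sums to 102.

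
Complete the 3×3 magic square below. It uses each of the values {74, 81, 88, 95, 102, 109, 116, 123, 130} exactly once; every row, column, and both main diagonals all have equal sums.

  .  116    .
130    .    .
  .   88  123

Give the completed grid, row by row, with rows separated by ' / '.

The 9 entries sum to 918, so each line sums to 918/3 = 306.
The remaining cell in row 3 is (3,1) = 306 − 211 = 95.
Using column 1: 130 + 95 + ? → (1,1) = 306 − 225 = 81.
The remaining cell in column 2 is (2,2) = 306 − 204 = 102.
Anti-diagonal must total 306; the given cells sum to 197, so (1,3) = 109.
Row 2 needs 306; the known cells sum to 232, so (2,3) = 74.

81 116 109 / 130 102 74 / 95 88 123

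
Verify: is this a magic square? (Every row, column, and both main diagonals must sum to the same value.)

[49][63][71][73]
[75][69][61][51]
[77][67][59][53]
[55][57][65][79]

Row 1: 49 + 63 + 71 + 73 = 256.
Row 2: 75 + 69 + 61 + 51 = 256.
Row 3: 77 + 67 + 59 + 53 = 256.
Row 4: 55 + 57 + 65 + 79 = 256.
Column 1: 49 + 75 + 77 + 55 = 256.
Column 2: 63 + 69 + 67 + 57 = 256.
Column 3: 71 + 61 + 59 + 65 = 256.
Column 4: 73 + 51 + 53 + 79 = 256.
Main diagonal: 49 + 69 + 59 + 79 = 256.
Anti-diagonal: 73 + 61 + 67 + 55 = 256.
All lines sum to 256.

Yes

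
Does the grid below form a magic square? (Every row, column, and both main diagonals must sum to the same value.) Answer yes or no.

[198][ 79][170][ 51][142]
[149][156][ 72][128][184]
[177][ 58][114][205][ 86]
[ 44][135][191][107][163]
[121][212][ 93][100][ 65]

Row 1: 198 + 79 + 170 + 51 + 142 = 640.
Row 2: 149 + 156 + 72 + 128 + 184 = 689.
Row 3: 177 + 58 + 114 + 205 + 86 = 640.
Row 4: 44 + 135 + 191 + 107 + 163 = 640.
Row 5: 121 + 212 + 93 + 100 + 65 = 591.
Column 1: 198 + 149 + 177 + 44 + 121 = 689.
Column 2: 79 + 156 + 58 + 135 + 212 = 640.
Column 3: 170 + 72 + 114 + 191 + 93 = 640.
Column 4: 51 + 128 + 205 + 107 + 100 = 591.
Column 5: 142 + 184 + 86 + 163 + 65 = 640.
Main diagonal: 198 + 156 + 114 + 107 + 65 = 640.
Anti-diagonal: 142 + 128 + 114 + 135 + 121 = 640.

No — column 3 sums to 640 but column 4 sums to 591.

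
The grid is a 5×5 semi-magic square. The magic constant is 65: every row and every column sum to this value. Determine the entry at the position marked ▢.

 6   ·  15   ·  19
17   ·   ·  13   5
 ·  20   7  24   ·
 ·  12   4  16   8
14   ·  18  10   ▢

From row 4, 65 − (12 + 4 + 16 + 8) gives (4,1) = 25.
Column 1 needs 65; the known cells sum to 62, so (3,1) = 3.
The remaining cell in column 3 is (2,3) = 65 − 44 = 21.
The remaining cell in column 4 is (1,4) = 65 − 63 = 2.
The remaining cell in row 1 is (1,2) = 65 − 42 = 23.
From row 2, 65 − (17 + 21 + 13 + 5) gives (2,2) = 9.
Using row 3: 3 + 20 + 7 + 24 + ? → (3,5) = 65 − 54 = 11.
The remaining cell in column 2 is (5,2) = 65 − 64 = 1.
Column 5: 19 + 5 + 11 + 8 + ? = 65, so (5,5) = 22.

22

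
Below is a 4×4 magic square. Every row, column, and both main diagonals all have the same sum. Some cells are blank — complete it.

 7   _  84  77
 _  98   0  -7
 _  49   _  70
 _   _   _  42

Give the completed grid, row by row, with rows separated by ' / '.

7 14 84 77 / 91 98 0 -7 / 28 49 35 70 / 56 21 63 42

Column 4 is already complete: 77 + -7 + 70 + 42 = 182, so that is the magic constant.
Using row 1: 7 + 84 + 77 + ? → (1,2) = 182 − 168 = 14.
Row 2 needs 182; the known cells sum to 91, so (2,1) = 91.
Column 2 must total 182; the given cells sum to 161, so (4,2) = 21.
From main diagonal, 182 − (7 + 98 + 42) gives (3,3) = 35.
Anti-diagonal needs 182; the known cells sum to 126, so (4,1) = 56.
Row 3 must total 182; the given cells sum to 154, so (3,1) = 28.
Using row 4: 56 + 21 + 42 + ? → (4,3) = 182 − 119 = 63.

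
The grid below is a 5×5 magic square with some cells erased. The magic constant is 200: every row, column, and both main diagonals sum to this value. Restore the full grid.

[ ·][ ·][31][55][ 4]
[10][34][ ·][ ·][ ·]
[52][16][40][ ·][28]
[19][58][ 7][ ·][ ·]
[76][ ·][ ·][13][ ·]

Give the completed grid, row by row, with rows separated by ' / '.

43 67 31 55 4 / 10 34 73 22 61 / 52 16 40 64 28 / 19 58 7 46 70 / 76 25 49 13 37

Row 3 must total 200; the given cells sum to 136, so (3,4) = 64.
Column 1 must total 200; the given cells sum to 157, so (1,1) = 43.
Anti-diagonal: 4 + 40 + 58 + 76 + ? = 200, so (2,4) = 22.
Row 1 needs 200; the known cells sum to 133, so (1,2) = 67.
From column 2, 200 − (67 + 34 + 16 + 58) gives (5,2) = 25.
From column 4, 200 − (55 + 22 + 64 + 13) gives (4,4) = 46.
Using main diagonal: 43 + 34 + 40 + 46 + ? → (5,5) = 200 − 163 = 37.
Row 4: 19 + 58 + 7 + 46 + ? = 200, so (4,5) = 70.
Row 5: 76 + 25 + 13 + 37 + ? = 200, so (5,3) = 49.
Column 3 needs 200; the known cells sum to 127, so (2,3) = 73.
Column 5: 4 + 28 + 70 + 37 + ? = 200, so (2,5) = 61.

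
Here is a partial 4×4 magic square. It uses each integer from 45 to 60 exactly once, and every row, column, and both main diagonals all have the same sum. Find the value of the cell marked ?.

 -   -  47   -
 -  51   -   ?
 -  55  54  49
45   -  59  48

The entries are 45 through 60, which sum to 840, so each line sums to 840/4 = 210.
From row 3, 210 − (55 + 54 + 49) gives (3,1) = 52.
Row 4 must total 210; the given cells sum to 152, so (4,2) = 58.
Using column 2: 51 + 55 + 58 + ? → (1,2) = 210 − 164 = 46.
The remaining cell in column 3 is (2,3) = 210 − 160 = 50.
Main diagonal: 51 + 54 + 48 + ? = 210, so (1,1) = 57.
From anti-diagonal, 210 − (50 + 55 + 45) gives (1,4) = 60.
Column 1 needs 210; the known cells sum to 154, so (2,1) = 56.
Column 4 must total 210; the given cells sum to 157, so (2,4) = 53.

53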